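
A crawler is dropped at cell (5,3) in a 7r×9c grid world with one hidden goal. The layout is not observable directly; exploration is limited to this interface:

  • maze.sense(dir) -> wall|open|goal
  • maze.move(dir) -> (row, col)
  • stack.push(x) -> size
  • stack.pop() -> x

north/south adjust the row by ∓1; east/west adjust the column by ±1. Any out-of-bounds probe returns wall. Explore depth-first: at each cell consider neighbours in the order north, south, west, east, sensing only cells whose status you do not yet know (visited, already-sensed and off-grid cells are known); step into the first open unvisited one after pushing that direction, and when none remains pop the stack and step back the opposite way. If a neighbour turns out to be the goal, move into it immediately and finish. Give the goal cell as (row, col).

>> maze.sense(dir='north')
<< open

>> stack.push(x='north')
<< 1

>> maze.move(dir='north')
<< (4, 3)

>> maze.sense(dir='north')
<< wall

>> maze.sense(dir='west')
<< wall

>> maze.sense(dir='east')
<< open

>> stack.push(x='east')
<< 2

>> maze.move(dir='east')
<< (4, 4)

>> maze.sense(dir='north')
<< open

>> stack.push(x='north')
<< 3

>> maze.move(dir='north')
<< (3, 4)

>> maze.sense(dir='north')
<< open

>> stack.push(x='north')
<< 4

>> maze.move(dir='north')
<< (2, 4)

>> maze.sense(dir='north')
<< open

>> stack.push(x='north')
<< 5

>> maze.move(dir='north')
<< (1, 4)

>> maze.sense(dir='north')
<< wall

>> maze.sense(dir='west')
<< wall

>> maze.sense(dir='east')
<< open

>> stack.push(x='east')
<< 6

>> maze.move(dir='east')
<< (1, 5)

>> maze.sense(dir='north')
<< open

>> stack.push(x='north')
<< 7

>> maze.move(dir='north')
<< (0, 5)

>> maze.sense(dir='east')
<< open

>> stack.push(x='east')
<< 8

>> maze.move(dir='east')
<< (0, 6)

>> maze.sense(dir='south')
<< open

>> stack.push(x='south')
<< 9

>> maze.move(dir='south')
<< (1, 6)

>> maze.sense(dir='south')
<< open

>> stack.push(x='south')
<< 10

>> maze.move(dir='south')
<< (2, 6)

>> maze.sense(dir='south')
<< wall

>> maze.sense(dir='west')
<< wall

>> maze.sense(dir='east')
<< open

>> stack.push(x='east')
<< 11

>> maze.move(dir='east')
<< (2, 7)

>> maze.sense(dir='north')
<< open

>> stack.push(x='north')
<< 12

>> maze.move(dir='north')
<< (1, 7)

>> maze.sense(dir='north')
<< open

>> stack.push(x='north')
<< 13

>> maze.move(dir='north')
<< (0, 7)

>> maze.sense(dir='east')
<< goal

>> maze.move(dir='east')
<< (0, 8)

Answer: (0, 8)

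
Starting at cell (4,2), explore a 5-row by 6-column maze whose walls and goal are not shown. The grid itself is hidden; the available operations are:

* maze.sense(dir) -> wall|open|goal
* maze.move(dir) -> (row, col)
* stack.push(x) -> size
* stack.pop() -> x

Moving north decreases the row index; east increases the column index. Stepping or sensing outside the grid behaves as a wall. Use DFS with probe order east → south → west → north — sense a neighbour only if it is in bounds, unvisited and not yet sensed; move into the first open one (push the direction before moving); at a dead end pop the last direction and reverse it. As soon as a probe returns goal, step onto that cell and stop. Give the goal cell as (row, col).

;; 1. maze.sense(dir: east) ~> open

;; 2. stack.push(x: east) ~> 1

;; 3. maze.move(dir: east) ~> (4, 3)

;; 4. maze.sense(dir: east) ~> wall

;; 5. maze.sense(dir: north) ~> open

;; 6. stack.push(x: north) ~> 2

;; 7. maze.move(dir: north) ~> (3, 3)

;; 8. maze.sense(dir: east) ~> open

;; 9. stack.push(x: east) ~> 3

;; 10. maze.move(dir: east) ~> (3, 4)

;; 11. maze.sense(dir: east) ~> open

;; 12. stack.push(x: east) ~> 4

;; 13. maze.move(dir: east) ~> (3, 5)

;; 14. maze.sense(dir: south) ~> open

;; 15. stack.push(x: south) ~> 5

;; 16. maze.move(dir: south) ~> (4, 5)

;; 17. stack.pop() ~> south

;; 18. maze.move(dir: north) ~> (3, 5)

;; 19. maze.sense(dir: north) ~> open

;; 20. stack.push(x: north) ~> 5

;; 21. maze.move(dir: north) ~> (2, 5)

;; 22. maze.sense(dir: west) ~> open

;; 23. stack.push(x: west) ~> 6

;; 24. maze.move(dir: west) ~> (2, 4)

;; 25. maze.sense(dir: west) ~> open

;; 26. stack.push(x: west) ~> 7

;; 27. maze.move(dir: west) ~> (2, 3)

;; 28. maze.sense(dir: west) ~> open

;; 29. stack.push(x: west) ~> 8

;; 30. maze.move(dir: west) ~> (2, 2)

;; 31. maze.sense(dir: south) ~> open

;; 32. stack.push(x: south) ~> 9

;; 33. maze.move(dir: south) ~> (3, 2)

;; 34. maze.sense(dir: west) ~> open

;; 35. stack.push(x: west) ~> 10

;; 36. maze.move(dir: west) ~> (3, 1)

;; 37. maze.sense(dir: south) ~> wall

;; 38. maze.sense(dir: west) ~> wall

;; 39. maze.sense(dir: north) ~> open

;; 40. stack.push(x: north) ~> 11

;; 41. maze.move(dir: north) ~> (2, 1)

;; 42. maze.sense(dir: west) ~> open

;; 43. stack.push(x: west) ~> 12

;; 44. maze.move(dir: west) ~> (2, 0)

;; 45. maze.sense(dir: north) ~> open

;; 46. stack.push(x: north) ~> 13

;; 47. maze.move(dir: north) ~> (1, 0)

;; 48. maze.sense(dir: east) ~> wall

;; 49. maze.sense(dir: north) ~> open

;; 50. stack.push(x: north) ~> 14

;; 51. maze.move(dir: north) ~> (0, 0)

;; 52. maze.sense(dir: east) ~> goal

;; 53. maze.move(dir: east) ~> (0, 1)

Answer: (0, 1)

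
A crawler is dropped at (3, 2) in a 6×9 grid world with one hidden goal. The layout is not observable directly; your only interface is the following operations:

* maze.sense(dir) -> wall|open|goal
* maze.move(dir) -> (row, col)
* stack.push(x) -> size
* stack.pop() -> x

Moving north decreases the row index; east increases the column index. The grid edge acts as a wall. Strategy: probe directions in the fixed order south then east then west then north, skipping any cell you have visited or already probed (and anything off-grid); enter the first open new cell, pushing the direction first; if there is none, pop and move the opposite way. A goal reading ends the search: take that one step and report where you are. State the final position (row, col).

$ maze.sense dir: south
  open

$ stack.push x: south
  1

$ maze.move dir: south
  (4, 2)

$ maze.sense dir: south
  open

$ stack.push x: south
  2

$ maze.move dir: south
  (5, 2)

$ maze.sense dir: east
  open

$ stack.push x: east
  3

$ maze.move dir: east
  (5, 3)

$ maze.sense dir: east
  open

$ stack.push x: east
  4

$ maze.move dir: east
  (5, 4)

$ maze.sense dir: east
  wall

$ maze.sense dir: north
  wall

$ stack.pop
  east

$ maze.move dir: west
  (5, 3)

$ maze.sense dir: north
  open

$ stack.push x: north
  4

$ maze.move dir: north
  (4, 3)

$ maze.sense dir: north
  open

$ stack.push x: north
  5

$ maze.move dir: north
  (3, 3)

$ maze.sense dir: east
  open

$ stack.push x: east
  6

$ maze.move dir: east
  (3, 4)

$ maze.sense dir: east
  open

$ stack.push x: east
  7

$ maze.move dir: east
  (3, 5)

$ maze.sense dir: south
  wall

$ maze.sense dir: east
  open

$ stack.push x: east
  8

$ maze.move dir: east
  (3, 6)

$ maze.sense dir: south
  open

$ stack.push x: south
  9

$ maze.move dir: south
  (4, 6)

$ maze.sense dir: south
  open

$ stack.push x: south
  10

$ maze.move dir: south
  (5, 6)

$ maze.sense dir: east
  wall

$ stack.pop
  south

$ maze.move dir: north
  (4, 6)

$ maze.sense dir: east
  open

$ stack.push x: east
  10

$ maze.move dir: east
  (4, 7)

$ maze.sense dir: east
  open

$ stack.push x: east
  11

$ maze.move dir: east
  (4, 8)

$ maze.sense dir: south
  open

$ stack.push x: south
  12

$ maze.move dir: south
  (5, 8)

$ stack.pop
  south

$ maze.move dir: north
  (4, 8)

$ maze.sense dir: north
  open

$ stack.push x: north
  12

$ maze.move dir: north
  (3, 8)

$ maze.sense dir: west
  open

$ stack.push x: west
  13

$ maze.move dir: west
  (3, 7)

$ maze.sense dir: north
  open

$ stack.push x: north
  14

$ maze.move dir: north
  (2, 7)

$ maze.sense dir: east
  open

$ stack.push x: east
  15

$ maze.move dir: east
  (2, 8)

$ maze.sense dir: north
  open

$ stack.push x: north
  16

$ maze.move dir: north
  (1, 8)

$ maze.sense dir: west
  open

$ stack.push x: west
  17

$ maze.move dir: west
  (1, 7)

$ maze.sense dir: west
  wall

$ maze.sense dir: north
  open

$ stack.push x: north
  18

$ maze.move dir: north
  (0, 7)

$ maze.sense dir: east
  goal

$ maze.move dir: east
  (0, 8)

Answer: (0, 8)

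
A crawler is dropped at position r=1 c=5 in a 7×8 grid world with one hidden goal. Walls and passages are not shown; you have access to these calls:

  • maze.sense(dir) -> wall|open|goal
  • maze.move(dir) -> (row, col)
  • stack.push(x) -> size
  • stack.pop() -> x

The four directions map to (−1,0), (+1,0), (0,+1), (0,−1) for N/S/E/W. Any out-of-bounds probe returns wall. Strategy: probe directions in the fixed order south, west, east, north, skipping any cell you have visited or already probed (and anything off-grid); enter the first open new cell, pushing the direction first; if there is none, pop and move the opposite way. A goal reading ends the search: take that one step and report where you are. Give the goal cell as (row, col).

>>> maze.sense dir=south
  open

>>> stack.push x=south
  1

>>> maze.move dir=south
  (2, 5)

>>> maze.sense dir=south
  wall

>>> maze.sense dir=west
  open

>>> stack.push x=west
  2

>>> maze.move dir=west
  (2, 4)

>>> maze.sense dir=south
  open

>>> stack.push x=south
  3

>>> maze.move dir=south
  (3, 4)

>>> maze.sense dir=south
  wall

>>> maze.sense dir=west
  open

>>> stack.push x=west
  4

>>> maze.move dir=west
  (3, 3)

>>> maze.sense dir=south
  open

>>> stack.push x=south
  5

>>> maze.move dir=south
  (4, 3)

>>> maze.sense dir=south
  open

>>> stack.push x=south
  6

>>> maze.move dir=south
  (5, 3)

>>> maze.sense dir=south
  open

>>> stack.push x=south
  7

>>> maze.move dir=south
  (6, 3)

>>> maze.sense dir=west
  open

>>> stack.push x=west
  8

>>> maze.move dir=west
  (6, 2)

>>> maze.sense dir=west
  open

>>> stack.push x=west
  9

>>> maze.move dir=west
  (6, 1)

>>> maze.sense dir=west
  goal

>>> maze.move dir=west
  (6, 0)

Answer: (6, 0)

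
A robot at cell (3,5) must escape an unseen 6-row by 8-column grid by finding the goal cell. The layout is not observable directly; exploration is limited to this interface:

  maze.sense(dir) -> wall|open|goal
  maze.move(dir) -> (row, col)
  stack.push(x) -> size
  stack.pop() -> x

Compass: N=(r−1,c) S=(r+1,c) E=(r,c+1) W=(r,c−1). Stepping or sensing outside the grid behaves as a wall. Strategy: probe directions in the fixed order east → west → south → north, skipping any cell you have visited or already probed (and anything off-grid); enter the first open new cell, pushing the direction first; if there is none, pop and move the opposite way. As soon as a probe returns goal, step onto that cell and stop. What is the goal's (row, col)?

! 1. maze.sense(dir=east) => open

! 2. stack.push(x=east) => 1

! 3. maze.move(dir=east) => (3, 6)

! 4. maze.sense(dir=east) => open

! 5. stack.push(x=east) => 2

! 6. maze.move(dir=east) => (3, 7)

! 7. maze.sense(dir=south) => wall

! 8. maze.sense(dir=north) => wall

! 9. stack.pop() => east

! 10. maze.move(dir=west) => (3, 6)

! 11. maze.sense(dir=south) => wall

! 12. maze.sense(dir=north) => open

! 13. stack.push(x=north) => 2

! 14. maze.move(dir=north) => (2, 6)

! 15. maze.sense(dir=west) => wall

! 16. maze.sense(dir=north) => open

! 17. stack.push(x=north) => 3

! 18. maze.move(dir=north) => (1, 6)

! 19. maze.sense(dir=east) => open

! 20. stack.push(x=east) => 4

! 21. maze.move(dir=east) => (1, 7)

! 22. maze.sense(dir=north) => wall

! 23. stack.pop() => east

! 24. maze.move(dir=west) => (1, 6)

! 25. maze.sense(dir=west) => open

! 26. stack.push(x=west) => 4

! 27. maze.move(dir=west) => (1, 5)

! 28. maze.sense(dir=west) => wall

! 29. maze.sense(dir=north) => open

! 30. stack.push(x=north) => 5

! 31. maze.move(dir=north) => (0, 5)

! 32. maze.sense(dir=east) => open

! 33. stack.push(x=east) => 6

! 34. maze.move(dir=east) => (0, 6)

! 35. stack.pop() => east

! 36. maze.move(dir=west) => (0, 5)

! 37. maze.sense(dir=west) => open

! 38. stack.push(x=west) => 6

! 39. maze.move(dir=west) => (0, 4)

! 40. maze.sense(dir=west) => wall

! 41. stack.pop() => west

! 42. maze.move(dir=east) => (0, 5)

! 43. stack.pop() => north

! 44. maze.move(dir=south) => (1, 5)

! 45. stack.pop() => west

! 46. maze.move(dir=east) => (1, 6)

! 47. stack.pop() => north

! 48. maze.move(dir=south) => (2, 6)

! 49. stack.pop() => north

! 50. maze.move(dir=south) => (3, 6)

! 51. stack.pop() => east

! 52. maze.move(dir=west) => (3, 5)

! 53. maze.sense(dir=west) => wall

! 54. maze.sense(dir=south) => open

! 55. stack.push(x=south) => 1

! 56. maze.move(dir=south) => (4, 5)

! 57. maze.sense(dir=west) => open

! 58. stack.push(x=west) => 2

! 59. maze.move(dir=west) => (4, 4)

! 60. maze.sense(dir=west) => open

! 61. stack.push(x=west) => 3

! 62. maze.move(dir=west) => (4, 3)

! 63. maze.sense(dir=west) => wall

! 64. maze.sense(dir=south) => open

! 65. stack.push(x=south) => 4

! 66. maze.move(dir=south) => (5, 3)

! 67. maze.sense(dir=east) => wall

! 68. maze.sense(dir=west) => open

! 69. stack.push(x=west) => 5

! 70. maze.move(dir=west) => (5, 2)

! 71. maze.sense(dir=west) => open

! 72. stack.push(x=west) => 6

! 73. maze.move(dir=west) => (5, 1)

! 74. maze.sense(dir=west) => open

! 75. stack.push(x=west) => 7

! 76. maze.move(dir=west) => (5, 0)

! 77. maze.sense(dir=north) => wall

! 78. stack.pop() => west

! 79. maze.move(dir=east) => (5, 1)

! 80. maze.sense(dir=north) => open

! 81. stack.push(x=north) => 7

! 82. maze.move(dir=north) => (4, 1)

! 83. maze.sense(dir=north) => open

! 84. stack.push(x=north) => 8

! 85. maze.move(dir=north) => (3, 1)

! 86. maze.sense(dir=east) => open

! 87. stack.push(x=east) => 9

! 88. maze.move(dir=east) => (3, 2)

! 89. maze.sense(dir=east) => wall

! 90. maze.sense(dir=north) => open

! 91. stack.push(x=north) => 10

! 92. maze.move(dir=north) => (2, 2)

! 93. maze.sense(dir=east) => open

! 94. stack.push(x=east) => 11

! 95. maze.move(dir=east) => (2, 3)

! 96. maze.sense(dir=east) => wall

! 97. maze.sense(dir=north) => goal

! 98. maze.move(dir=north) => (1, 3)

Answer: (1, 3)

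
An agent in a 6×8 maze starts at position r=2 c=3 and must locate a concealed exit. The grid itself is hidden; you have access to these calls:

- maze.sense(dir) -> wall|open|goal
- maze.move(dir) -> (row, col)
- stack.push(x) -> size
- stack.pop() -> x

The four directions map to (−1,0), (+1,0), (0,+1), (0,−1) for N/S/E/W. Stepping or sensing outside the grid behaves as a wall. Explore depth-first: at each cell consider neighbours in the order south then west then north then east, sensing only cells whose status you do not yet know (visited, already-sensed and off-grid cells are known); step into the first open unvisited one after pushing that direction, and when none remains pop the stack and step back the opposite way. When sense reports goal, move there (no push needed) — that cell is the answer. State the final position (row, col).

>> maze.sense(dir: south)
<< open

>> stack.push(x: south)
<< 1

>> maze.move(dir: south)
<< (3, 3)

>> maze.sense(dir: south)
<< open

>> stack.push(x: south)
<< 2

>> maze.move(dir: south)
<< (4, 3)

>> maze.sense(dir: south)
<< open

>> stack.push(x: south)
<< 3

>> maze.move(dir: south)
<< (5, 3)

>> maze.sense(dir: west)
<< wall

>> maze.sense(dir: east)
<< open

>> stack.push(x: east)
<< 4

>> maze.move(dir: east)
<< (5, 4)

>> maze.sense(dir: north)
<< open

>> stack.push(x: north)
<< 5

>> maze.move(dir: north)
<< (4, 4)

>> maze.sense(dir: north)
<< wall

>> maze.sense(dir: east)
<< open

>> stack.push(x: east)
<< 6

>> maze.move(dir: east)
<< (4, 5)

>> maze.sense(dir: south)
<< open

>> stack.push(x: south)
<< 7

>> maze.move(dir: south)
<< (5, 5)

>> maze.sense(dir: east)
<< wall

>> stack.pop()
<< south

>> maze.move(dir: north)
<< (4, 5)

>> maze.sense(dir: north)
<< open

>> stack.push(x: north)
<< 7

>> maze.move(dir: north)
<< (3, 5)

>> maze.sense(dir: north)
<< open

>> stack.push(x: north)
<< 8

>> maze.move(dir: north)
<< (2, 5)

>> maze.sense(dir: west)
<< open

>> stack.push(x: west)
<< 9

>> maze.move(dir: west)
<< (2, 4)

>> maze.sense(dir: north)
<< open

>> stack.push(x: north)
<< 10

>> maze.move(dir: north)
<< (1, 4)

>> maze.sense(dir: west)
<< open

>> stack.push(x: west)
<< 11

>> maze.move(dir: west)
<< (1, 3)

>> maze.sense(dir: west)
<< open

>> stack.push(x: west)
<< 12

>> maze.move(dir: west)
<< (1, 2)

>> maze.sense(dir: south)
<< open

>> stack.push(x: south)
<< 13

>> maze.move(dir: south)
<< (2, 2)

>> maze.sense(dir: south)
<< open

>> stack.push(x: south)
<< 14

>> maze.move(dir: south)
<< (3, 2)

>> maze.sense(dir: south)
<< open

>> stack.push(x: south)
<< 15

>> maze.move(dir: south)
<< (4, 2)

>> maze.sense(dir: west)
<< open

>> stack.push(x: west)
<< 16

>> maze.move(dir: west)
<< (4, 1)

>> maze.sense(dir: south)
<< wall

>> maze.sense(dir: west)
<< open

>> stack.push(x: west)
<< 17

>> maze.move(dir: west)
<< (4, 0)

>> maze.sense(dir: south)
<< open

>> stack.push(x: south)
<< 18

>> maze.move(dir: south)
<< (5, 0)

>> stack.pop()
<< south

>> maze.move(dir: north)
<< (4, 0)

>> maze.sense(dir: north)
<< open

>> stack.push(x: north)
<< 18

>> maze.move(dir: north)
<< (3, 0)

>> maze.sense(dir: north)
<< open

>> stack.push(x: north)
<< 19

>> maze.move(dir: north)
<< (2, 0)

>> maze.sense(dir: north)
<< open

>> stack.push(x: north)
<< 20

>> maze.move(dir: north)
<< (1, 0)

>> maze.sense(dir: north)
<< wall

>> maze.sense(dir: east)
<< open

>> stack.push(x: east)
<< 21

>> maze.move(dir: east)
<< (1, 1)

>> maze.sense(dir: south)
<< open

>> stack.push(x: south)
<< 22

>> maze.move(dir: south)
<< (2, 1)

>> maze.sense(dir: south)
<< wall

>> stack.pop()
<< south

>> maze.move(dir: north)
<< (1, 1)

>> maze.sense(dir: north)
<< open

>> stack.push(x: north)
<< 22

>> maze.move(dir: north)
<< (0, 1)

>> maze.sense(dir: east)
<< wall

>> stack.pop()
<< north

>> maze.move(dir: south)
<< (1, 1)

>> stack.pop()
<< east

>> maze.move(dir: west)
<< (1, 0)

>> stack.pop()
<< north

>> maze.move(dir: south)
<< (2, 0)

>> stack.pop()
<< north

>> maze.move(dir: south)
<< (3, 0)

>> stack.pop()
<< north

>> maze.move(dir: south)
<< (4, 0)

>> stack.pop()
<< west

>> maze.move(dir: east)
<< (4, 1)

>> stack.pop()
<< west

>> maze.move(dir: east)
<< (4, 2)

>> stack.pop()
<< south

>> maze.move(dir: north)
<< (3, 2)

>> stack.pop()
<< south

>> maze.move(dir: north)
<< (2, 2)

>> stack.pop()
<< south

>> maze.move(dir: north)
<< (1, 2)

>> stack.pop()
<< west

>> maze.move(dir: east)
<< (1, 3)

>> maze.sense(dir: north)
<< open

>> stack.push(x: north)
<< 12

>> maze.move(dir: north)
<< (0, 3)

>> maze.sense(dir: east)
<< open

>> stack.push(x: east)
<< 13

>> maze.move(dir: east)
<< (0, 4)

>> maze.sense(dir: east)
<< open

>> stack.push(x: east)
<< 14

>> maze.move(dir: east)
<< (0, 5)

>> maze.sense(dir: south)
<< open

>> stack.push(x: south)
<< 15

>> maze.move(dir: south)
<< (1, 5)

>> maze.sense(dir: east)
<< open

>> stack.push(x: east)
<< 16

>> maze.move(dir: east)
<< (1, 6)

>> maze.sense(dir: south)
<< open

>> stack.push(x: south)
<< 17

>> maze.move(dir: south)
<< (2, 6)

>> maze.sense(dir: south)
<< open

>> stack.push(x: south)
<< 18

>> maze.move(dir: south)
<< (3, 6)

>> maze.sense(dir: south)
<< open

>> stack.push(x: south)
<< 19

>> maze.move(dir: south)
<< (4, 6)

>> maze.sense(dir: east)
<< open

>> stack.push(x: east)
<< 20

>> maze.move(dir: east)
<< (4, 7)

>> maze.sense(dir: south)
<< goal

>> maze.move(dir: south)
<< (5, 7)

Answer: (5, 7)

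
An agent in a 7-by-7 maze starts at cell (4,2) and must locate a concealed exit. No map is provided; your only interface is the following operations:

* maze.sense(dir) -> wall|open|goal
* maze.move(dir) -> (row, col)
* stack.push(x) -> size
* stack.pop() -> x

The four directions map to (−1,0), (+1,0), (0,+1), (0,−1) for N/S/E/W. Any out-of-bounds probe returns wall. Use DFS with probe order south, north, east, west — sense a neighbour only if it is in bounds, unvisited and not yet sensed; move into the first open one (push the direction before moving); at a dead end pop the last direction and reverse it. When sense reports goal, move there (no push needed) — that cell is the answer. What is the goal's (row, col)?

-> maze.sense(dir=south)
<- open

-> stack.push(x=south)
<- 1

-> maze.move(dir=south)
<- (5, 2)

-> maze.sense(dir=south)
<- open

-> stack.push(x=south)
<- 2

-> maze.move(dir=south)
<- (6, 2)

-> maze.sense(dir=east)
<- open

-> stack.push(x=east)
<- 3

-> maze.move(dir=east)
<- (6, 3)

-> maze.sense(dir=north)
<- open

-> stack.push(x=north)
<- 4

-> maze.move(dir=north)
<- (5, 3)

-> maze.sense(dir=north)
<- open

-> stack.push(x=north)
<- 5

-> maze.move(dir=north)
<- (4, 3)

-> maze.sense(dir=north)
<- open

-> stack.push(x=north)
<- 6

-> maze.move(dir=north)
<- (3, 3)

-> maze.sense(dir=north)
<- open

-> stack.push(x=north)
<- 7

-> maze.move(dir=north)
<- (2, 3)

-> maze.sense(dir=north)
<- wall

-> maze.sense(dir=east)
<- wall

-> maze.sense(dir=west)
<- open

-> stack.push(x=west)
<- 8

-> maze.move(dir=west)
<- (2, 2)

-> maze.sense(dir=south)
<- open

-> stack.push(x=south)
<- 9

-> maze.move(dir=south)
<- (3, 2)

-> maze.sense(dir=west)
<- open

-> stack.push(x=west)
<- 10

-> maze.move(dir=west)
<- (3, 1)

-> maze.sense(dir=south)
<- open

-> stack.push(x=south)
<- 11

-> maze.move(dir=south)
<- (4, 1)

-> maze.sense(dir=south)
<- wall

-> maze.sense(dir=west)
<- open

-> stack.push(x=west)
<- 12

-> maze.move(dir=west)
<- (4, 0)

-> maze.sense(dir=south)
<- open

-> stack.push(x=south)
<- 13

-> maze.move(dir=south)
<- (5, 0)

-> maze.sense(dir=south)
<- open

-> stack.push(x=south)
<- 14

-> maze.move(dir=south)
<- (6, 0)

-> maze.sense(dir=east)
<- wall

-> stack.pop()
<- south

-> maze.move(dir=north)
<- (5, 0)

-> stack.pop()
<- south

-> maze.move(dir=north)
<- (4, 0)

-> maze.sense(dir=north)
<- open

-> stack.push(x=north)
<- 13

-> maze.move(dir=north)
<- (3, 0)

-> maze.sense(dir=north)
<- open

-> stack.push(x=north)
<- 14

-> maze.move(dir=north)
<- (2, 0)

-> maze.sense(dir=north)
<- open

-> stack.push(x=north)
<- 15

-> maze.move(dir=north)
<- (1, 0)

-> maze.sense(dir=north)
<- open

-> stack.push(x=north)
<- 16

-> maze.move(dir=north)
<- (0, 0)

-> maze.sense(dir=east)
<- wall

-> stack.pop()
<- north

-> maze.move(dir=south)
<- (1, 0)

-> maze.sense(dir=east)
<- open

-> stack.push(x=east)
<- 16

-> maze.move(dir=east)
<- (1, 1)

-> maze.sense(dir=south)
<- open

-> stack.push(x=south)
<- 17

-> maze.move(dir=south)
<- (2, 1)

-> stack.pop()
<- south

-> maze.move(dir=north)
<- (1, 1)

-> maze.sense(dir=east)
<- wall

-> stack.pop()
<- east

-> maze.move(dir=west)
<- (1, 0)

-> stack.pop()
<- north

-> maze.move(dir=south)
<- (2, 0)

-> stack.pop()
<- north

-> maze.move(dir=south)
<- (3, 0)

-> stack.pop()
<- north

-> maze.move(dir=south)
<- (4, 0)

-> stack.pop()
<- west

-> maze.move(dir=east)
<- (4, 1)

-> stack.pop()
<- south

-> maze.move(dir=north)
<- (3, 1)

-> stack.pop()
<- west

-> maze.move(dir=east)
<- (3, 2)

-> stack.pop()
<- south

-> maze.move(dir=north)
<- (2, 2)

-> stack.pop()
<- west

-> maze.move(dir=east)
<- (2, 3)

-> stack.pop()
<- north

-> maze.move(dir=south)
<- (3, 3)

-> maze.sense(dir=east)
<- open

-> stack.push(x=east)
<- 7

-> maze.move(dir=east)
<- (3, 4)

-> maze.sense(dir=south)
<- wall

-> maze.sense(dir=east)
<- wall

-> stack.pop()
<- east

-> maze.move(dir=west)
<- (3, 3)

-> stack.pop()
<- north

-> maze.move(dir=south)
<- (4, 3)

-> stack.pop()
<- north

-> maze.move(dir=south)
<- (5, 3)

-> maze.sense(dir=east)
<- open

-> stack.push(x=east)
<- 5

-> maze.move(dir=east)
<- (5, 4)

-> maze.sense(dir=south)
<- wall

-> maze.sense(dir=east)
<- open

-> stack.push(x=east)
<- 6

-> maze.move(dir=east)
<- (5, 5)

-> maze.sense(dir=south)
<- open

-> stack.push(x=south)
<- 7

-> maze.move(dir=south)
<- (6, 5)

-> maze.sense(dir=east)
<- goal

-> maze.move(dir=east)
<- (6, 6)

Answer: (6, 6)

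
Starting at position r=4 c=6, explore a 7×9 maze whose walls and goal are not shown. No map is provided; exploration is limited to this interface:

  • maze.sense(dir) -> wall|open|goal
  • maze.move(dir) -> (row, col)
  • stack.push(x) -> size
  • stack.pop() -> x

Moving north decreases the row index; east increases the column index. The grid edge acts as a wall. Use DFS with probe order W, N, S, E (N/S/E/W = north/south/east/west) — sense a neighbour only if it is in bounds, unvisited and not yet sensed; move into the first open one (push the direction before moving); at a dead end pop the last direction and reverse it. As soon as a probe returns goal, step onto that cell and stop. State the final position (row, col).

Action: sense[dir=west]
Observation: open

Action: push[x=west]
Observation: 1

Action: move[dir=west]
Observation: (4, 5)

Action: sense[dir=west]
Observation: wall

Action: sense[dir=north]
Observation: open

Action: push[x=north]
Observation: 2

Action: move[dir=north]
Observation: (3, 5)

Action: sense[dir=west]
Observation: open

Action: push[x=west]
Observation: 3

Action: move[dir=west]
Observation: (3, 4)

Action: sense[dir=west]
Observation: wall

Action: sense[dir=north]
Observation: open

Action: push[x=north]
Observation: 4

Action: move[dir=north]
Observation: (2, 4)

Action: sense[dir=west]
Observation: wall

Action: sense[dir=north]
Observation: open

Action: push[x=north]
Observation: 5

Action: move[dir=north]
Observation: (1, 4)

Action: sense[dir=west]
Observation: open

Action: push[x=west]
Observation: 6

Action: move[dir=west]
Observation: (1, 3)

Action: sense[dir=west]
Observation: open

Action: push[x=west]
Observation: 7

Action: move[dir=west]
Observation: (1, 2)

Action: sense[dir=west]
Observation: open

Action: push[x=west]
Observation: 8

Action: move[dir=west]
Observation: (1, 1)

Action: sense[dir=west]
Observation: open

Action: push[x=west]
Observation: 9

Action: move[dir=west]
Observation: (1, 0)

Action: sense[dir=north]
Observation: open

Action: push[x=north]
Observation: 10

Action: move[dir=north]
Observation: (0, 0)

Action: sense[dir=east]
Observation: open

Action: push[x=east]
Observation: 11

Action: move[dir=east]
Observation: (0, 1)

Action: sense[dir=east]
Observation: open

Action: push[x=east]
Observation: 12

Action: move[dir=east]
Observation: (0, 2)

Action: sense[dir=east]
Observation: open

Action: push[x=east]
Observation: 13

Action: move[dir=east]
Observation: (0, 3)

Action: sense[dir=east]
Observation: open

Action: push[x=east]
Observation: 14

Action: move[dir=east]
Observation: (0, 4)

Action: sense[dir=east]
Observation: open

Action: push[x=east]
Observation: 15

Action: move[dir=east]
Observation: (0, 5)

Action: sense[dir=south]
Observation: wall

Action: sense[dir=east]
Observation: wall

Action: pop[]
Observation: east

Action: move[dir=west]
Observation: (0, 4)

Action: pop[]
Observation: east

Action: move[dir=west]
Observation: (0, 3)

Action: pop[]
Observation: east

Action: move[dir=west]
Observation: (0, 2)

Action: pop[]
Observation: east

Action: move[dir=west]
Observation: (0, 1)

Action: pop[]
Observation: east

Action: move[dir=west]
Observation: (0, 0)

Action: pop[]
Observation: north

Action: move[dir=south]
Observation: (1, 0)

Action: sense[dir=south]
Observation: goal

Action: move[dir=south]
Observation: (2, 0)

Answer: (2, 0)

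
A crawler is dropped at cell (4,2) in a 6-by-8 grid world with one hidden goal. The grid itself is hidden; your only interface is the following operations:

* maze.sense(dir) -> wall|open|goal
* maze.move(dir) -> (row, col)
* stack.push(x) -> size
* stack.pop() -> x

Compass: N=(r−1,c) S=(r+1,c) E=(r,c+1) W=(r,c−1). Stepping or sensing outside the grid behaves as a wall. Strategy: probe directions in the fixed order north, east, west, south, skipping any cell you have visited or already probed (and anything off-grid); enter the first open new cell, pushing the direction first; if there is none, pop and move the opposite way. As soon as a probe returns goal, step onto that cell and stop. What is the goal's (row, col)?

-> maze.sense(dir→north)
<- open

-> stack.push(x→north)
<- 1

-> maze.move(dir→north)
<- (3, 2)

-> maze.sense(dir→north)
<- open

-> stack.push(x→north)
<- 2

-> maze.move(dir→north)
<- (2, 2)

-> maze.sense(dir→north)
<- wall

-> maze.sense(dir→east)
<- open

-> stack.push(x→east)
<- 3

-> maze.move(dir→east)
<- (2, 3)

-> maze.sense(dir→north)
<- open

-> stack.push(x→north)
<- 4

-> maze.move(dir→north)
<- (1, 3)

-> maze.sense(dir→north)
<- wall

-> maze.sense(dir→east)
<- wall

-> stack.pop()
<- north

-> maze.move(dir→south)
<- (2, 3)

-> maze.sense(dir→east)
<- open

-> stack.push(x→east)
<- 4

-> maze.move(dir→east)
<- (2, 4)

-> maze.sense(dir→east)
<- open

-> stack.push(x→east)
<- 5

-> maze.move(dir→east)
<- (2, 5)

-> maze.sense(dir→north)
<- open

-> stack.push(x→north)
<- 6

-> maze.move(dir→north)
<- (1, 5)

-> maze.sense(dir→north)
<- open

-> stack.push(x→north)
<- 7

-> maze.move(dir→north)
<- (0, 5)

-> maze.sense(dir→east)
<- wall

-> maze.sense(dir→west)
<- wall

-> stack.pop()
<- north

-> maze.move(dir→south)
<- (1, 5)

-> maze.sense(dir→east)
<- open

-> stack.push(x→east)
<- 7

-> maze.move(dir→east)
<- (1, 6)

-> maze.sense(dir→east)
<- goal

-> maze.move(dir→east)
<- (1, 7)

Answer: (1, 7)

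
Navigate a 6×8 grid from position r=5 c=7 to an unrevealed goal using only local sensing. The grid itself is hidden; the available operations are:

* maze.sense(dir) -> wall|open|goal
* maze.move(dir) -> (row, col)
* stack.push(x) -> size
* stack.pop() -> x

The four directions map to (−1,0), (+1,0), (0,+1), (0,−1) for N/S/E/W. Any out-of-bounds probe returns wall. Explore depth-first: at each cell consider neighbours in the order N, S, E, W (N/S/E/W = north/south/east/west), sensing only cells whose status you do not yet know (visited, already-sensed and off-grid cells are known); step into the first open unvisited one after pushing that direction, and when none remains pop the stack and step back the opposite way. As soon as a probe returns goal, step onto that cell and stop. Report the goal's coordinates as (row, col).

Action: maze.sense[dir: north]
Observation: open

Action: stack.push[x: north]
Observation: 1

Action: maze.move[dir: north]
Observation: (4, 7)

Action: maze.sense[dir: north]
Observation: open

Action: stack.push[x: north]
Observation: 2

Action: maze.move[dir: north]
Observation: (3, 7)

Action: maze.sense[dir: north]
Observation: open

Action: stack.push[x: north]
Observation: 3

Action: maze.move[dir: north]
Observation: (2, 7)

Action: maze.sense[dir: north]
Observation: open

Action: stack.push[x: north]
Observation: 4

Action: maze.move[dir: north]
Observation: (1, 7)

Action: maze.sense[dir: north]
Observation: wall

Action: maze.sense[dir: west]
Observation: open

Action: stack.push[x: west]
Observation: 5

Action: maze.move[dir: west]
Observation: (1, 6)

Action: maze.sense[dir: north]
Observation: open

Action: stack.push[x: north]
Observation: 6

Action: maze.move[dir: north]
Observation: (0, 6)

Action: maze.sense[dir: west]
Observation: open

Action: stack.push[x: west]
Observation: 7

Action: maze.move[dir: west]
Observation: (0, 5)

Action: maze.sense[dir: south]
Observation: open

Action: stack.push[x: south]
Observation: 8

Action: maze.move[dir: south]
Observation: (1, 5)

Action: maze.sense[dir: south]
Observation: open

Action: stack.push[x: south]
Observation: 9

Action: maze.move[dir: south]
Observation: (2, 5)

Action: maze.sense[dir: south]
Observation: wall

Action: maze.sense[dir: east]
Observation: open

Action: stack.push[x: east]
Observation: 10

Action: maze.move[dir: east]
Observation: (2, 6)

Action: maze.sense[dir: south]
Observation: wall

Action: stack.pop[]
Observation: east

Action: maze.move[dir: west]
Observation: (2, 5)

Action: maze.sense[dir: west]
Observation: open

Action: stack.push[x: west]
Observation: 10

Action: maze.move[dir: west]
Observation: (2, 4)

Action: maze.sense[dir: north]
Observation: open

Action: stack.push[x: north]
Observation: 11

Action: maze.move[dir: north]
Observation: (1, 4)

Action: maze.sense[dir: north]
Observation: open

Action: stack.push[x: north]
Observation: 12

Action: maze.move[dir: north]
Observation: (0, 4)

Action: maze.sense[dir: west]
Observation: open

Action: stack.push[x: west]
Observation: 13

Action: maze.move[dir: west]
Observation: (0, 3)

Action: maze.sense[dir: south]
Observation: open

Action: stack.push[x: south]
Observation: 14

Action: maze.move[dir: south]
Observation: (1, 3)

Action: maze.sense[dir: south]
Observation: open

Action: stack.push[x: south]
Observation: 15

Action: maze.move[dir: south]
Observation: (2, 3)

Action: maze.sense[dir: south]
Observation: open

Action: stack.push[x: south]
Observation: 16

Action: maze.move[dir: south]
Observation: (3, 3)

Action: maze.sense[dir: south]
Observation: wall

Action: maze.sense[dir: east]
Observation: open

Action: stack.push[x: east]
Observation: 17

Action: maze.move[dir: east]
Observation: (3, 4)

Action: maze.sense[dir: south]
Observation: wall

Action: stack.pop[]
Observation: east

Action: maze.move[dir: west]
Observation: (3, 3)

Action: maze.sense[dir: west]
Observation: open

Action: stack.push[x: west]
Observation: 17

Action: maze.move[dir: west]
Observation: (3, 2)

Action: maze.sense[dir: north]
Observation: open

Action: stack.push[x: north]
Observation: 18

Action: maze.move[dir: north]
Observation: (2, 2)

Action: maze.sense[dir: north]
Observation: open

Action: stack.push[x: north]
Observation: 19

Action: maze.move[dir: north]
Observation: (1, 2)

Action: maze.sense[dir: north]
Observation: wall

Action: maze.sense[dir: west]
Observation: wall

Action: stack.pop[]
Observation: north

Action: maze.move[dir: south]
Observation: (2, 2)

Action: maze.sense[dir: west]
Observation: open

Action: stack.push[x: west]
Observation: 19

Action: maze.move[dir: west]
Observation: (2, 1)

Action: maze.sense[dir: south]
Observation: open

Action: stack.push[x: south]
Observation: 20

Action: maze.move[dir: south]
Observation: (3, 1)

Action: maze.sense[dir: south]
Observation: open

Action: stack.push[x: south]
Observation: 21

Action: maze.move[dir: south]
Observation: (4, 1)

Action: maze.sense[dir: south]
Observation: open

Action: stack.push[x: south]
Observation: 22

Action: maze.move[dir: south]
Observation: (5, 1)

Action: maze.sense[dir: east]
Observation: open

Action: stack.push[x: east]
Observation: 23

Action: maze.move[dir: east]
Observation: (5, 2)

Action: maze.sense[dir: north]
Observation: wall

Action: maze.sense[dir: east]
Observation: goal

Action: maze.move[dir: east]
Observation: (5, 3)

Answer: (5, 3)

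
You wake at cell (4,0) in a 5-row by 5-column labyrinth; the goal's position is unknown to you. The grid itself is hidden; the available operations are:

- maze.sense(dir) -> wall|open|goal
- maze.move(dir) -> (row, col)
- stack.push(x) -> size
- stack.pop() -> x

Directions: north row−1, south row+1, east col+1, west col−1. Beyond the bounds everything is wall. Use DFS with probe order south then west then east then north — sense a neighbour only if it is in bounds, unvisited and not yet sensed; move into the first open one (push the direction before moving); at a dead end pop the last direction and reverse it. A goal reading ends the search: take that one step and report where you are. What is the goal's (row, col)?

-- sense(dir: east) ~> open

-- push(x: east) ~> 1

-- move(dir: east) ~> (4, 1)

-- sense(dir: east) ~> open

-- push(x: east) ~> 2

-- move(dir: east) ~> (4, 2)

-- sense(dir: east) ~> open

-- push(x: east) ~> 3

-- move(dir: east) ~> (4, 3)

-- sense(dir: east) ~> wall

-- sense(dir: north) ~> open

-- push(x: north) ~> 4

-- move(dir: north) ~> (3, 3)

-- sense(dir: west) ~> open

-- push(x: west) ~> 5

-- move(dir: west) ~> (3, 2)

-- sense(dir: west) ~> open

-- push(x: west) ~> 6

-- move(dir: west) ~> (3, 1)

-- sense(dir: west) ~> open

-- push(x: west) ~> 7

-- move(dir: west) ~> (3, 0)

-- sense(dir: north) ~> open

-- push(x: north) ~> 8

-- move(dir: north) ~> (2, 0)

-- sense(dir: east) ~> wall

-- sense(dir: north) ~> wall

-- pop() ~> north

-- move(dir: south) ~> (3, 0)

-- pop() ~> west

-- move(dir: east) ~> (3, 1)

-- pop() ~> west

-- move(dir: east) ~> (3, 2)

-- sense(dir: north) ~> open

-- push(x: north) ~> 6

-- move(dir: north) ~> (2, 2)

-- sense(dir: east) ~> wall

-- sense(dir: north) ~> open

-- push(x: north) ~> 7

-- move(dir: north) ~> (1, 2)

-- sense(dir: west) ~> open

-- push(x: west) ~> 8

-- move(dir: west) ~> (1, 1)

-- sense(dir: north) ~> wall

-- pop() ~> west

-- move(dir: east) ~> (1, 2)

-- sense(dir: east) ~> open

-- push(x: east) ~> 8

-- move(dir: east) ~> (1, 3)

-- sense(dir: east) ~> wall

-- sense(dir: north) ~> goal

-- move(dir: north) ~> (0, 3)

Answer: (0, 3)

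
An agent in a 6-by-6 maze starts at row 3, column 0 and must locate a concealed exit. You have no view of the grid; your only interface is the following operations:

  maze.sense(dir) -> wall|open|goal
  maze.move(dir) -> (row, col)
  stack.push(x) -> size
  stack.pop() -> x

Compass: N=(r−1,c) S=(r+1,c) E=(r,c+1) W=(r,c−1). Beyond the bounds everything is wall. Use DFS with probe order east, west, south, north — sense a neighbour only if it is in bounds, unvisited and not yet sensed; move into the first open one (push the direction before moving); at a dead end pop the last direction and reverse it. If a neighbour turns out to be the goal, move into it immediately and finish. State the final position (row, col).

! sense(east) -> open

! push(east) -> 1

! move(east) -> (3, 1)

! sense(east) -> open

! push(east) -> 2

! move(east) -> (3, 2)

! sense(east) -> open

! push(east) -> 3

! move(east) -> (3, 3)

! sense(east) -> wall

! sense(south) -> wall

! sense(north) -> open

! push(north) -> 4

! move(north) -> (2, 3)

! sense(east) -> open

! push(east) -> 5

! move(east) -> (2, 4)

! sense(east) -> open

! push(east) -> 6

! move(east) -> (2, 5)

! sense(south) -> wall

! sense(north) -> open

! push(north) -> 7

! move(north) -> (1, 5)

! sense(west) -> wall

! sense(north) -> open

! push(north) -> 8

! move(north) -> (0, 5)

! sense(west) -> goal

! move(west) -> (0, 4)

Answer: (0, 4)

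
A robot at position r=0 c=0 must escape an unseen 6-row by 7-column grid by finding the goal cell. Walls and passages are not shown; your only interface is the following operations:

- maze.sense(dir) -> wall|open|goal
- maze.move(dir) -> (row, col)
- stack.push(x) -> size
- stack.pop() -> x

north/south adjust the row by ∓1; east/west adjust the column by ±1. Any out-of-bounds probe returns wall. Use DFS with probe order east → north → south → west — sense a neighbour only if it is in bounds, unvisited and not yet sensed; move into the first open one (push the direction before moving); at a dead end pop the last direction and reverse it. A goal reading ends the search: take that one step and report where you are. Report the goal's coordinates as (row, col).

·→ maze.sense(east)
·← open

·→ stack.push(east)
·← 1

·→ maze.move(east)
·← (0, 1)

·→ maze.sense(east)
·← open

·→ stack.push(east)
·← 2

·→ maze.move(east)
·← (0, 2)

·→ maze.sense(east)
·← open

·→ stack.push(east)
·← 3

·→ maze.move(east)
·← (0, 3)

·→ maze.sense(east)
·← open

·→ stack.push(east)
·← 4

·→ maze.move(east)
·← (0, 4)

·→ maze.sense(east)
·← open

·→ stack.push(east)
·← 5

·→ maze.move(east)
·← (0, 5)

·→ maze.sense(east)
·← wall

·→ maze.sense(south)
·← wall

·→ stack.pop()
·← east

·→ maze.move(west)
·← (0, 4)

·→ maze.sense(south)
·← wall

·→ stack.pop()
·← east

·→ maze.move(west)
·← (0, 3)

·→ maze.sense(south)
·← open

·→ stack.push(south)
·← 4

·→ maze.move(south)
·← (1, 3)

·→ maze.sense(south)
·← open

·→ stack.push(south)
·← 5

·→ maze.move(south)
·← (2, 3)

·→ maze.sense(east)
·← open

·→ stack.push(east)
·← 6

·→ maze.move(east)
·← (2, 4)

·→ maze.sense(east)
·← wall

·→ maze.sense(south)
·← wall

·→ stack.pop()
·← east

·→ maze.move(west)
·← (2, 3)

·→ maze.sense(south)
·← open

·→ stack.push(south)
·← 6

·→ maze.move(south)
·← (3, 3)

·→ maze.sense(south)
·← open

·→ stack.push(south)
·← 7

·→ maze.move(south)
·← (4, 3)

·→ maze.sense(east)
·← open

·→ stack.push(east)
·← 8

·→ maze.move(east)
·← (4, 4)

·→ maze.sense(east)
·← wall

·→ maze.sense(south)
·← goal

·→ maze.move(south)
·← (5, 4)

Answer: (5, 4)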